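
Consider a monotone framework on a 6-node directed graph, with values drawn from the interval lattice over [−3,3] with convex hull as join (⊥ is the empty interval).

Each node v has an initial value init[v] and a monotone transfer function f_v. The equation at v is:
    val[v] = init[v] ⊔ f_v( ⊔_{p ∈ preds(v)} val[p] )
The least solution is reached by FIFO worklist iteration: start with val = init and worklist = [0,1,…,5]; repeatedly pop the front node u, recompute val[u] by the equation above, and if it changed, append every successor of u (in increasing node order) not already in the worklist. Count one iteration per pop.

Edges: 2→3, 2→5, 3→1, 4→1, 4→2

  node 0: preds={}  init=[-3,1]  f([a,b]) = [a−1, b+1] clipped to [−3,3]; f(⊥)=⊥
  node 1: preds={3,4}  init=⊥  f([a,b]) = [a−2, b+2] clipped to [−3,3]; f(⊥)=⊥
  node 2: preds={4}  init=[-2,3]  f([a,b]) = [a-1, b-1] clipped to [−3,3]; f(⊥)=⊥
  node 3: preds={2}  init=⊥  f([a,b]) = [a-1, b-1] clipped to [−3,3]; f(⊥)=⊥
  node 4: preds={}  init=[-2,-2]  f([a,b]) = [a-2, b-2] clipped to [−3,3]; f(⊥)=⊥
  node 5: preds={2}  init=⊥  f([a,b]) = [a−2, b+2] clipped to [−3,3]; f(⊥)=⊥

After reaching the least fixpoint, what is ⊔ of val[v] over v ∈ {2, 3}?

[-3,3]

Worklist (7 pops):
  #1 pop 0: in=⊥ → [-3,1] (no change)
  #2 pop 1: in=[-2,-2] → [-3,0] (was ⊥); enqueue []
  #3 pop 2: in=[-2,-2] → [-3,3] (was [-2,3]); enqueue []
  #4 pop 3: in=[-3,3] → [-3,2] (was ⊥); enqueue [1]
  #5 pop 4: in=⊥ → [-2,-2] (no change)
  #6 pop 5: in=[-3,3] → [-3,3] (was ⊥); enqueue []
  #7 pop 1: in=[-3,2] → [-3,3] (was [-3,0]); enqueue []

Fixpoint:
  val[0] = [-3,1]
  val[1] = [-3,3]
  val[2] = [-3,3]
  val[3] = [-3,2]
  val[4] = [-2,-2]
  val[5] = [-3,3]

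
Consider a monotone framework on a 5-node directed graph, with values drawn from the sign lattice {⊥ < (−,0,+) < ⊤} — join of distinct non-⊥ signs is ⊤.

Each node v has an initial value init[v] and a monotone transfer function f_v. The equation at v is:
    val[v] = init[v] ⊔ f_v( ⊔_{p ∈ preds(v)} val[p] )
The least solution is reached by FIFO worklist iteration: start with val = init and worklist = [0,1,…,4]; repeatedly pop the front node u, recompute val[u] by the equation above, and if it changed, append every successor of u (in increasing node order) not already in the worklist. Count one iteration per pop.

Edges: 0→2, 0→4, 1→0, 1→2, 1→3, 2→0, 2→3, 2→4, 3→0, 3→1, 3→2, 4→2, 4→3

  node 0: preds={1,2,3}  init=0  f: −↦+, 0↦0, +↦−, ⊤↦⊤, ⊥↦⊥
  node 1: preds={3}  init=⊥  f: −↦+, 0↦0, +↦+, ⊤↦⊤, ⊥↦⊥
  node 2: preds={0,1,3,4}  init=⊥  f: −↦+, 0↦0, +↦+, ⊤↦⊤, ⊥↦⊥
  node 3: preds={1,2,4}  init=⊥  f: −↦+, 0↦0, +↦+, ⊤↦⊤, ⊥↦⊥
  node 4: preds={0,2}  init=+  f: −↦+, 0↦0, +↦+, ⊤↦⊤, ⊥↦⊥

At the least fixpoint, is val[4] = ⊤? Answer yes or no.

Iteration log — 11 steps:
  step 1. node 0  ⊔preds=⊥  new=0  stable
  step 2. node 1  ⊔preds=⊥  new=⊥  stable
  step 3. node 2  ⊔preds=⊤  new=⊤  old=⊥  +wl: 0
  step 4. node 3  ⊔preds=⊤  new=⊤  old=⊥  +wl: 1,2
  step 5. node 4  ⊔preds=⊤  new=⊤  old=+  +wl: 3
  step 6. node 0  ⊔preds=⊤  new=⊤  old=0  +wl: 4
  step 7. node 1  ⊔preds=⊤  new=⊤  old=⊥  +wl: 0
  step 8. node 2  ⊔preds=⊤  new=⊤  stable
  step 9. node 3  ⊔preds=⊤  new=⊤  stable
  step 10. node 4  ⊔preds=⊤  new=⊤  stable
  step 11. node 0  ⊔preds=⊤  new=⊤  stable

Least fixpoint reached:
  node 0: ⊤
  node 1: ⊤
  node 2: ⊤
  node 3: ⊤
  node 4: ⊤

yes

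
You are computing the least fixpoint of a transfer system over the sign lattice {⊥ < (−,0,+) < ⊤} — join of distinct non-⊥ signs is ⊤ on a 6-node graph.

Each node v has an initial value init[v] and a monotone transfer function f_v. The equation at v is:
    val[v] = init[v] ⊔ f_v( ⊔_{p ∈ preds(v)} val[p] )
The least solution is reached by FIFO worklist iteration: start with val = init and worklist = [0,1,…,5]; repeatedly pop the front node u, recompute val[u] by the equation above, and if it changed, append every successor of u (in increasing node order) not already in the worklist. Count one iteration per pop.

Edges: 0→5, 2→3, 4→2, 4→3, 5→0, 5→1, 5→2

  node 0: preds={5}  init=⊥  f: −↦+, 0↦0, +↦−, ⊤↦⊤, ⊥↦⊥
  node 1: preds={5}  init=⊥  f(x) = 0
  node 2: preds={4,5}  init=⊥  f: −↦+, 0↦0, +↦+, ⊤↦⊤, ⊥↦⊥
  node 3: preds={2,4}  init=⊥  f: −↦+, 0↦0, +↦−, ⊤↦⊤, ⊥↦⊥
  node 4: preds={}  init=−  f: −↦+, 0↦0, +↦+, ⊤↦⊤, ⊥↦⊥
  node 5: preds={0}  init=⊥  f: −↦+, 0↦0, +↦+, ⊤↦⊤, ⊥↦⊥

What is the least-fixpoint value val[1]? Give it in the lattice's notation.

Trace (6 dequeues):
  [1] u=0 | in ⊥ | out ⊥ | ==
  [2] u=1 | in ⊥ | out 0 | prev ⊥ | push {}
  [3] u=2 | in − | out + | prev ⊥ | push {}
  [4] u=3 | in ⊤ | out ⊤ | prev ⊥ | push {}
  [5] u=4 | in ⊥ | out − | ==
  [6] u=5 | in ⊥ | out ⊥ | ==

Converged values:
  [0] ⊥
  [1] 0
  [2] +
  [3] ⊤
  [4] −
  [5] ⊥

0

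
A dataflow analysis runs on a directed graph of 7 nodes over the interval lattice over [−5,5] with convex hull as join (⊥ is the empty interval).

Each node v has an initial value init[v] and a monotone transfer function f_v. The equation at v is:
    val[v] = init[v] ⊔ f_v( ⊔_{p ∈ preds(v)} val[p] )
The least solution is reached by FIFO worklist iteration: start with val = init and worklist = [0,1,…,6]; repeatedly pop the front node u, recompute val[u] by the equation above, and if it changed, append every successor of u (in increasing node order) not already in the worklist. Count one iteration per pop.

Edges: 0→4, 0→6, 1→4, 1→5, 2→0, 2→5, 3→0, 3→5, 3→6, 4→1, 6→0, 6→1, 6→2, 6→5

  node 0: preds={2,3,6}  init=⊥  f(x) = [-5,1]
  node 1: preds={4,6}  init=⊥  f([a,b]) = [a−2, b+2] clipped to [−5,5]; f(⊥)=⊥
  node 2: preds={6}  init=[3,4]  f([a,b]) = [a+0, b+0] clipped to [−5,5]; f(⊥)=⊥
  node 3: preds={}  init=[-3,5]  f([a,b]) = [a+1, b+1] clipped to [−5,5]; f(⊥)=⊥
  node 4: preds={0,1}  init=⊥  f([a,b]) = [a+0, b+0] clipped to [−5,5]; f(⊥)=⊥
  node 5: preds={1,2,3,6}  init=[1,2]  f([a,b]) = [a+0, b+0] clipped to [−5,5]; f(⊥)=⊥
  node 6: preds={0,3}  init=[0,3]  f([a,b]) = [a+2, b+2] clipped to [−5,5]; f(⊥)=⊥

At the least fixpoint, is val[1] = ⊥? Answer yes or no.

Trace (13 dequeues):
  [1] u=0 | in [-3,5] | out [-5,1] | prev ⊥ | push {}
  [2] u=1 | in [0,3] | out [-2,5] | prev ⊥ | push {}
  [3] u=2 | in [0,3] | out [0,4] | prev [3,4] | push {0}
  [4] u=3 | in ⊥ | out [-3,5] | ==
  [5] u=4 | in [-5,5] | out [-5,5] | prev ⊥ | push {1}
  [6] u=5 | in [-3,5] | out [-3,5] | prev [1,2] | push {}
  [7] u=6 | in [-5,5] | out [-3,5] | prev [0,3] | push {2,5}
  [8] u=0 | in [-3,5] | out [-5,1] | ==
  [9] u=1 | in [-5,5] | out [-5,5] | prev [-2,5] | push {4}
  [10] u=2 | in [-3,5] | out [-3,5] | prev [0,4] | push {0}
  [11] u=5 | in [-5,5] | out [-5,5] | prev [-3,5] | push {}
  [12] u=4 | in [-5,5] | out [-5,5] | ==
  [13] u=0 | in [-3,5] | out [-5,1] | ==

Converged values:
  [0] [-5,1]
  [1] [-5,5]
  [2] [-3,5]
  [3] [-3,5]
  [4] [-5,5]
  [5] [-5,5]
  [6] [-3,5]

no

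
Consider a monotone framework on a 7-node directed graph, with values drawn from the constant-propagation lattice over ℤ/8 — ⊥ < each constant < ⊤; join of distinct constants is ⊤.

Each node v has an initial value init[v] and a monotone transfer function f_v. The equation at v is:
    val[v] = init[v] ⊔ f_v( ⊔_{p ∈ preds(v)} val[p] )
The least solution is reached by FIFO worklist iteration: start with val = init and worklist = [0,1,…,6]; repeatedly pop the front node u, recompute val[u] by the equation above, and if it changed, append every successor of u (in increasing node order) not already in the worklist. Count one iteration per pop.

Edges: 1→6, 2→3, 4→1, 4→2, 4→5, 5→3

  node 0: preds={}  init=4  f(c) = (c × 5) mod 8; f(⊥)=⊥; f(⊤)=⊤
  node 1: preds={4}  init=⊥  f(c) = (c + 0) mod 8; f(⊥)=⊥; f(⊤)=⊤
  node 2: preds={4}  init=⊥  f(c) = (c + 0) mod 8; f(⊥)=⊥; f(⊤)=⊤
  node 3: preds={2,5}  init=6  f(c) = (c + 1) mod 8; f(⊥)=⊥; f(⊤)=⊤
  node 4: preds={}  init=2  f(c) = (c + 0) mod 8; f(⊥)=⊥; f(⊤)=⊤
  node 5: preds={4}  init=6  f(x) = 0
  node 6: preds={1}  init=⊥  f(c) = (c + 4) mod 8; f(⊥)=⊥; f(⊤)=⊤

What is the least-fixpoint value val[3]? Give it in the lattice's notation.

Iteration log — 8 steps:
  step 1. node 0  ⊔preds=⊥  new=4  stable
  step 2. node 1  ⊔preds=2  new=2  old=⊥  +wl: 
  step 3. node 2  ⊔preds=2  new=2  old=⊥  +wl: 
  step 4. node 3  ⊔preds=⊤  new=⊤  old=6  +wl: 
  step 5. node 4  ⊔preds=⊥  new=2  stable
  step 6. node 5  ⊔preds=2  new=⊤  old=6  +wl: 3
  step 7. node 6  ⊔preds=2  new=6  old=⊥  +wl: 
  step 8. node 3  ⊔preds=⊤  new=⊤  stable

Least fixpoint reached:
  node 0: 4
  node 1: 2
  node 2: 2
  node 3: ⊤
  node 4: 2
  node 5: ⊤
  node 6: 6

⊤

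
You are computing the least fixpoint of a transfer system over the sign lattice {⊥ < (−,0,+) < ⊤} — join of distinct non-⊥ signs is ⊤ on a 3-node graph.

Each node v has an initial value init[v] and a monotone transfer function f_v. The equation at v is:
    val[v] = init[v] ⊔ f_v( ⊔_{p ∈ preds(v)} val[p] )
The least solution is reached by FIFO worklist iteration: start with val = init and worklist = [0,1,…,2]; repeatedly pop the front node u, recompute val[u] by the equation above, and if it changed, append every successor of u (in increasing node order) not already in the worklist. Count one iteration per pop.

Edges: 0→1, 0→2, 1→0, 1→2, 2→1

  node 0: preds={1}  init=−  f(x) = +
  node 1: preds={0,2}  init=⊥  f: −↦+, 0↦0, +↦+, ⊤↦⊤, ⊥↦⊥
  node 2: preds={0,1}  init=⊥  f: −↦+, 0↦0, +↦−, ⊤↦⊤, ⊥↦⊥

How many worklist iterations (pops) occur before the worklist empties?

Iteration log — 5 steps:
  step 1. node 0  ⊔preds=⊥  new=⊤  old=−  +wl: 
  step 2. node 1  ⊔preds=⊤  new=⊤  old=⊥  +wl: 0
  step 3. node 2  ⊔preds=⊤  new=⊤  old=⊥  +wl: 1
  step 4. node 0  ⊔preds=⊤  new=⊤  stable
  step 5. node 1  ⊔preds=⊤  new=⊤  stable

Least fixpoint reached:
  node 0: ⊤
  node 1: ⊤
  node 2: ⊤

5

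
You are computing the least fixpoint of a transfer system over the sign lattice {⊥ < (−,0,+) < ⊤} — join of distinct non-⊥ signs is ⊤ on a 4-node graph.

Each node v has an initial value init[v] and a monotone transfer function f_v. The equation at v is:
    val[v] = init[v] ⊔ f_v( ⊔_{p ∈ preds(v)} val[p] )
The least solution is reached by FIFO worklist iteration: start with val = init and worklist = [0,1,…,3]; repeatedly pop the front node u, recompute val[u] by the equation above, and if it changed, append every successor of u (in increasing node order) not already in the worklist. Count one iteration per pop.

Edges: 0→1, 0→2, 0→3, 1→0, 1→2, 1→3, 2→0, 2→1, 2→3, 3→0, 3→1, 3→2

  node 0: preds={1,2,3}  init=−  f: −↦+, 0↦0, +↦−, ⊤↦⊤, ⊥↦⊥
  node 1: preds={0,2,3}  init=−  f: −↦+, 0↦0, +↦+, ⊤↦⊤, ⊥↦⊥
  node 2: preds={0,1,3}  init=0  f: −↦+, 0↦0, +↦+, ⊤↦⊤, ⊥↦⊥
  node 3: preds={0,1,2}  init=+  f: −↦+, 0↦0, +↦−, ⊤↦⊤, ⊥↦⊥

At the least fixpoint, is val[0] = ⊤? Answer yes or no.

yes

Trace (7 dequeues):
  [1] u=0 | in ⊤ | out ⊤ | prev − | push {}
  [2] u=1 | in ⊤ | out ⊤ | prev − | push {0}
  [3] u=2 | in ⊤ | out ⊤ | prev 0 | push {1}
  [4] u=3 | in ⊤ | out ⊤ | prev + | push {2}
  [5] u=0 | in ⊤ | out ⊤ | ==
  [6] u=1 | in ⊤ | out ⊤ | ==
  [7] u=2 | in ⊤ | out ⊤ | ==

Converged values:
  [0] ⊤
  [1] ⊤
  [2] ⊤
  [3] ⊤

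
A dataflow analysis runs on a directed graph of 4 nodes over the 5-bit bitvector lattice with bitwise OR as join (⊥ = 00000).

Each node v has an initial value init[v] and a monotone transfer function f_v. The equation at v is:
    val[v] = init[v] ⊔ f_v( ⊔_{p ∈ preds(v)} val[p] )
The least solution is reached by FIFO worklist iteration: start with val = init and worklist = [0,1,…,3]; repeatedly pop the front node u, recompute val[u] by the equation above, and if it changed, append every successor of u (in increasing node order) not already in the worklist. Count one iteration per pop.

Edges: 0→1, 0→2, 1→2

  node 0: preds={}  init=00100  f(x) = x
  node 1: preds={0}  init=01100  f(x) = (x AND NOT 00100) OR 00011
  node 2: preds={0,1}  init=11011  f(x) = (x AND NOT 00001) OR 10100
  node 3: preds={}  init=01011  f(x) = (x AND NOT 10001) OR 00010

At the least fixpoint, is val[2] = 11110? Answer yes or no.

Trace (4 dequeues):
  [1] u=0 | in 00000 | out 00100 | ==
  [2] u=1 | in 00100 | out 01111 | prev 01100 | push {}
  [3] u=2 | in 01111 | out 11111 | prev 11011 | push {}
  [4] u=3 | in 00000 | out 01011 | ==

Converged values:
  [0] 00100
  [1] 01111
  [2] 11111
  [3] 01011

no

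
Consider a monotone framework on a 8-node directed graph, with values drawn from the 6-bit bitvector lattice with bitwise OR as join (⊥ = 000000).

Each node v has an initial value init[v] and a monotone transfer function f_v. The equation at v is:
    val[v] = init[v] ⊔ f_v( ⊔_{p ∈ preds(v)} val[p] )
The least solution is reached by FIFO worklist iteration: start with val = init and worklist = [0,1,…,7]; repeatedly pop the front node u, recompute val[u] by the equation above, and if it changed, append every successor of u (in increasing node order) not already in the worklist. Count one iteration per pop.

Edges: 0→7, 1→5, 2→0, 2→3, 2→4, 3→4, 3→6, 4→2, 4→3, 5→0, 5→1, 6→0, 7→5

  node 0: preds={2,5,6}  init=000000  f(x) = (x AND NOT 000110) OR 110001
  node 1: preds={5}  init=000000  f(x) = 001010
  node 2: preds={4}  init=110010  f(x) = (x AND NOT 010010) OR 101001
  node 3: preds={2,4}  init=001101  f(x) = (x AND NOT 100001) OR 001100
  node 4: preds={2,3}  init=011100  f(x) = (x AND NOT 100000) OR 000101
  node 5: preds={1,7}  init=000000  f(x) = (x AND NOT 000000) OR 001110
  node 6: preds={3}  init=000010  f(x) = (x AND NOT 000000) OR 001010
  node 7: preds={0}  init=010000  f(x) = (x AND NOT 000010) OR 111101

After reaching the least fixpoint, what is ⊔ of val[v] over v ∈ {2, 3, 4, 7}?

111111

Trace (16 dequeues):
  [1] u=0 | in 110010 | out 110001 | prev 000000 | push {}
  [2] u=1 | in 000000 | out 001010 | prev 000000 | push {}
  [3] u=2 | in 011100 | out 111111 | prev 110010 | push {0}
  [4] u=3 | in 111111 | out 011111 | prev 001101 | push {}
  [5] u=4 | in 111111 | out 011111 | prev 011100 | push {2,3}
  [6] u=5 | in 011010 | out 011110 | prev 000000 | push {1}
  [7] u=6 | in 011111 | out 011111 | prev 000010 | push {}
  [8] u=7 | in 110001 | out 111101 | prev 010000 | push {5}
  [9] u=0 | in 111111 | out 111001 | prev 110001 | push {7}
  [10] u=2 | in 011111 | out 111111 | ==
  [11] u=3 | in 111111 | out 011111 | ==
  [12] u=1 | in 011110 | out 001010 | ==
  [13] u=5 | in 111111 | out 111111 | prev 011110 | push {0,1}
  [14] u=7 | in 111001 | out 111101 | ==
  [15] u=0 | in 111111 | out 111001 | ==
  [16] u=1 | in 111111 | out 001010 | ==

Converged values:
  [0] 111001
  [1] 001010
  [2] 111111
  [3] 011111
  [4] 011111
  [5] 111111
  [6] 011111
  [7] 111101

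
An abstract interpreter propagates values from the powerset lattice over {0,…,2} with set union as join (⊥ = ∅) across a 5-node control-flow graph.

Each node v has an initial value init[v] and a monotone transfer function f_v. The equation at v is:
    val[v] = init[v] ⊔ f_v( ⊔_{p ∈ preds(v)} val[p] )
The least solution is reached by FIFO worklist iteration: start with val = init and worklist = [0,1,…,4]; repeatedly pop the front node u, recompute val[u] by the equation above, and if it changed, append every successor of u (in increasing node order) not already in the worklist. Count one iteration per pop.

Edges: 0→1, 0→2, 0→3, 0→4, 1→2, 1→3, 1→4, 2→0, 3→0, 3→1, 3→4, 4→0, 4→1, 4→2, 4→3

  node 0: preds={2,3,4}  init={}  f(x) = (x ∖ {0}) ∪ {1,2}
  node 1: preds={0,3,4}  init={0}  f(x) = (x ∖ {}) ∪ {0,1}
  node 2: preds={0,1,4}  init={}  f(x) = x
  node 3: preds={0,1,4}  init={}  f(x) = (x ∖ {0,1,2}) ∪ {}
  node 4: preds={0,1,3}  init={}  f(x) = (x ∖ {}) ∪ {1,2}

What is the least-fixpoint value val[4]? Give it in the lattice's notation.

{0,1,2}

Iteration log — 9 steps:
  step 1. node 0  ⊔preds={}  new={1,2}  old={}  +wl: 
  step 2. node 1  ⊔preds={1,2}  new={0,1,2}  old={0}  +wl: 
  step 3. node 2  ⊔preds={0,1,2}  new={0,1,2}  old={}  +wl: 0
  step 4. node 3  ⊔preds={0,1,2}  new={}  stable
  step 5. node 4  ⊔preds={0,1,2}  new={0,1,2}  old={}  +wl: 1,2,3
  step 6. node 0  ⊔preds={0,1,2}  new={1,2}  stable
  step 7. node 1  ⊔preds={0,1,2}  new={0,1,2}  stable
  step 8. node 2  ⊔preds={0,1,2}  new={0,1,2}  stable
  step 9. node 3  ⊔preds={0,1,2}  new={}  stable

Least fixpoint reached:
  node 0: {1,2}
  node 1: {0,1,2}
  node 2: {0,1,2}
  node 3: {}
  node 4: {0,1,2}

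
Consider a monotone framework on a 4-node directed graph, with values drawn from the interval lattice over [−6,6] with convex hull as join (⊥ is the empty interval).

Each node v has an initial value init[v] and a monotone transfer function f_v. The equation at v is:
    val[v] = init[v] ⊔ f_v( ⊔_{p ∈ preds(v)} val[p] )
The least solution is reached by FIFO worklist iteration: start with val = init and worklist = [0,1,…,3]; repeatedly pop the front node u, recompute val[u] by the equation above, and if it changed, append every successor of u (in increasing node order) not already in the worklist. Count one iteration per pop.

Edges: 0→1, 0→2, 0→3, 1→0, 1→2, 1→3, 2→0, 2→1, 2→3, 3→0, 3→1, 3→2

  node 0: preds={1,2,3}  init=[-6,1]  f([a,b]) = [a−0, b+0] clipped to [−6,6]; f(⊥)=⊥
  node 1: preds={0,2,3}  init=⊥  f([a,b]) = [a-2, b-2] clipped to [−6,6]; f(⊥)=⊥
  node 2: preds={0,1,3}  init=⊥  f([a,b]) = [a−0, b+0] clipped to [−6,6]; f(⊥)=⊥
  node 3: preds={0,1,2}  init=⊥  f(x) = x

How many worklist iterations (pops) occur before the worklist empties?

7

Trace (7 dequeues):
  [1] u=0 | in ⊥ | out [-6,1] | ==
  [2] u=1 | in [-6,1] | out [-6,-1] | prev ⊥ | push {0}
  [3] u=2 | in [-6,1] | out [-6,1] | prev ⊥ | push {1}
  [4] u=3 | in [-6,1] | out [-6,1] | prev ⊥ | push {2}
  [5] u=0 | in [-6,1] | out [-6,1] | ==
  [6] u=1 | in [-6,1] | out [-6,-1] | ==
  [7] u=2 | in [-6,1] | out [-6,1] | ==

Converged values:
  [0] [-6,1]
  [1] [-6,-1]
  [2] [-6,1]
  [3] [-6,1]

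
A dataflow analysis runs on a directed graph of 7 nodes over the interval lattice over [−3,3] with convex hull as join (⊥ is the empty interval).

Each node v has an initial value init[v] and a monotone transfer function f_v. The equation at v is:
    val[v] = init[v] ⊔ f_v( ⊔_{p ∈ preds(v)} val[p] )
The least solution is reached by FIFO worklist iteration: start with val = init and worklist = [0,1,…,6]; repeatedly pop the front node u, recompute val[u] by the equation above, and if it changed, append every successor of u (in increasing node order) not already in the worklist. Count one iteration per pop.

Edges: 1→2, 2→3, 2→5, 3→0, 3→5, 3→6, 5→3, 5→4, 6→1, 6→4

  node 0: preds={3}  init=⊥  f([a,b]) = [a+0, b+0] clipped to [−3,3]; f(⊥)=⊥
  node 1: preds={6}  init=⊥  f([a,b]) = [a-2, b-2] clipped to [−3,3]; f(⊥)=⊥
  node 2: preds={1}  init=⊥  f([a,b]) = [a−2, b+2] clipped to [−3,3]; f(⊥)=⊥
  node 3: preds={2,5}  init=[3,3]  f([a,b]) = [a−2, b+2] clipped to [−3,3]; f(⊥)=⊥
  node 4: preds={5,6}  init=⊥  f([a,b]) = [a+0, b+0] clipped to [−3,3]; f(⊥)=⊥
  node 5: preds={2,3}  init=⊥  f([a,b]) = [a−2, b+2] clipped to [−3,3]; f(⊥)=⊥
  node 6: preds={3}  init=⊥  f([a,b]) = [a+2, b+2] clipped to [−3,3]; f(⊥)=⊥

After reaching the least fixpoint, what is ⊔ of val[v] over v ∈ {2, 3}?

Trace (26 dequeues):
  [1] u=0 | in [3,3] | out [3,3] | prev ⊥ | push {}
  [2] u=1 | in ⊥ | out ⊥ | ==
  [3] u=2 | in ⊥ | out ⊥ | ==
  [4] u=3 | in ⊥ | out [3,3] | ==
  [5] u=4 | in ⊥ | out ⊥ | ==
  [6] u=5 | in [3,3] | out [1,3] | prev ⊥ | push {3,4}
  [7] u=6 | in [3,3] | out [3,3] | prev ⊥ | push {1}
  [8] u=3 | in [1,3] | out [-1,3] | prev [3,3] | push {0,5,6}
  [9] u=4 | in [1,3] | out [1,3] | prev ⊥ | push {}
  [10] u=1 | in [3,3] | out [1,1] | prev ⊥ | push {2}
  [11] u=0 | in [-1,3] | out [-1,3] | prev [3,3] | push {}
  [12] u=5 | in [-1,3] | out [-3,3] | prev [1,3] | push {3,4}
  [13] u=6 | in [-1,3] | out [1,3] | prev [3,3] | push {1}
  [14] u=2 | in [1,1] | out [-1,3] | prev ⊥ | push {5}
  [15] u=3 | in [-3,3] | out [-3,3] | prev [-1,3] | push {0,6}
  [16] u=4 | in [-3,3] | out [-3,3] | prev [1,3] | push {}
  [17] u=1 | in [1,3] | out [-1,1] | prev [1,1] | push {2}
  [18] u=5 | in [-3,3] | out [-3,3] | ==
  [19] u=0 | in [-3,3] | out [-3,3] | prev [-1,3] | push {}
  [20] u=6 | in [-3,3] | out [-1,3] | prev [1,3] | push {1,4}
  [21] u=2 | in [-1,1] | out [-3,3] | prev [-1,3] | push {3,5}
  [22] u=1 | in [-1,3] | out [-3,1] | prev [-1,1] | push {2}
  [23] u=4 | in [-3,3] | out [-3,3] | ==
  [24] u=3 | in [-3,3] | out [-3,3] | ==
  [25] u=5 | in [-3,3] | out [-3,3] | ==
  [26] u=2 | in [-3,1] | out [-3,3] | ==

Converged values:
  [0] [-3,3]
  [1] [-3,1]
  [2] [-3,3]
  [3] [-3,3]
  [4] [-3,3]
  [5] [-3,3]
  [6] [-1,3]

[-3,3]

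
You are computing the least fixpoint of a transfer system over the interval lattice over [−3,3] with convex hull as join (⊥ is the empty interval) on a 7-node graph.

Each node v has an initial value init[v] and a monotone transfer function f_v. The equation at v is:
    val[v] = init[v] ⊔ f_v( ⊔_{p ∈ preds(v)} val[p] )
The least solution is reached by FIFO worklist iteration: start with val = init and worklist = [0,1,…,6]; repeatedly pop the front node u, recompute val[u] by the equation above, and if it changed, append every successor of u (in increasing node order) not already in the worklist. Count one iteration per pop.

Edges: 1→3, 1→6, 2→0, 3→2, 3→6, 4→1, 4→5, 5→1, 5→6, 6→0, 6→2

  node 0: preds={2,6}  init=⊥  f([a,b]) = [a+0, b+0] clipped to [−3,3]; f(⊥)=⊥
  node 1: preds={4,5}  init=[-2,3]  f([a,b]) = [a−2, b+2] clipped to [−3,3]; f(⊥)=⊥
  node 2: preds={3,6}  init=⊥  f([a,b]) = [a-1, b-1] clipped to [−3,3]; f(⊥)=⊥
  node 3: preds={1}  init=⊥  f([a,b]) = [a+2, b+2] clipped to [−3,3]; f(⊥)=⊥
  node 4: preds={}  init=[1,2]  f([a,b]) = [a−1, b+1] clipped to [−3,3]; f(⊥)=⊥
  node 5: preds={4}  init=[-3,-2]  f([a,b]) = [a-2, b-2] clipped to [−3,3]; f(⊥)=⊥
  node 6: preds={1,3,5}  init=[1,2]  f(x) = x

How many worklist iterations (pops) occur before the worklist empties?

11

Trace (11 dequeues):
  [1] u=0 | in [1,2] | out [1,2] | prev ⊥ | push {}
  [2] u=1 | in [-3,2] | out [-3,3] | prev [-2,3] | push {}
  [3] u=2 | in [1,2] | out [0,1] | prev ⊥ | push {0}
  [4] u=3 | in [-3,3] | out [-1,3] | prev ⊥ | push {2}
  [5] u=4 | in ⊥ | out [1,2] | ==
  [6] u=5 | in [1,2] | out [-3,0] | prev [-3,-2] | push {1}
  [7] u=6 | in [-3,3] | out [-3,3] | prev [1,2] | push {}
  [8] u=0 | in [-3,3] | out [-3,3] | prev [1,2] | push {}
  [9] u=2 | in [-3,3] | out [-3,2] | prev [0,1] | push {0}
  [10] u=1 | in [-3,2] | out [-3,3] | ==
  [11] u=0 | in [-3,3] | out [-3,3] | ==

Converged values:
  [0] [-3,3]
  [1] [-3,3]
  [2] [-3,2]
  [3] [-1,3]
  [4] [1,2]
  [5] [-3,0]
  [6] [-3,3]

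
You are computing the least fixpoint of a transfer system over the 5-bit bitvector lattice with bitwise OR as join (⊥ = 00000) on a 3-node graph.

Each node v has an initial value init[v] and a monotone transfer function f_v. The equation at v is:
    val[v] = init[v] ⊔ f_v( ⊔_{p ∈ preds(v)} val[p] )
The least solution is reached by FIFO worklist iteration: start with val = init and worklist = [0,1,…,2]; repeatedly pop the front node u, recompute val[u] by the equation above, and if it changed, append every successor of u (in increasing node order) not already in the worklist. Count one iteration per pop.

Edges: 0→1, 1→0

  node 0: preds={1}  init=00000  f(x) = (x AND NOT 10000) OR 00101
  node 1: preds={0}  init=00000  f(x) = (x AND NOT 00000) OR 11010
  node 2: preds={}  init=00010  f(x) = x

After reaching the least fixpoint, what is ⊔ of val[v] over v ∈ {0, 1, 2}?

11111

Worklist (5 pops):
  #1 pop 0: in=00000 → 00101 (was 00000); enqueue []
  #2 pop 1: in=00101 → 11111 (was 00000); enqueue [0]
  #3 pop 2: in=00000 → 00010 (no change)
  #4 pop 0: in=11111 → 01111 (was 00101); enqueue [1]
  #5 pop 1: in=01111 → 11111 (no change)

Fixpoint:
  val[0] = 01111
  val[1] = 11111
  val[2] = 00010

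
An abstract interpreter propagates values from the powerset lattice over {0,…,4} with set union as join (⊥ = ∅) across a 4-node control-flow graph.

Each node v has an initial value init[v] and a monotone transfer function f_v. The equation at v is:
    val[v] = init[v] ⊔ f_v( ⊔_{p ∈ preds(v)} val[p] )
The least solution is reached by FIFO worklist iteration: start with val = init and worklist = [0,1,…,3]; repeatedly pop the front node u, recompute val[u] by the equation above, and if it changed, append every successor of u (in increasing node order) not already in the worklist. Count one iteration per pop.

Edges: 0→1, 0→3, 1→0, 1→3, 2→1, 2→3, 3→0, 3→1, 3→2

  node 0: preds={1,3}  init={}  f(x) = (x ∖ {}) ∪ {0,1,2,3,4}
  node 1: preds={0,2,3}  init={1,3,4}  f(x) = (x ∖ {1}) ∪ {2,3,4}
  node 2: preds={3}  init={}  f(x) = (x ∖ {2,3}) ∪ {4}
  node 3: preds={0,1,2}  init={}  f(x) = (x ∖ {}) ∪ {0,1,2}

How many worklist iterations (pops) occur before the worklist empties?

Trace (9 dequeues):
  [1] u=0 | in {1,3,4} | out {0,1,2,3,4} | prev {} | push {}
  [2] u=1 | in {0,1,2,3,4} | out {0,1,2,3,4} | prev {1,3,4} | push {0}
  [3] u=2 | in {} | out {4} | prev {} | push {1}
  [4] u=3 | in {0,1,2,3,4} | out {0,1,2,3,4} | prev {} | push {2}
  [5] u=0 | in {0,1,2,3,4} | out {0,1,2,3,4} | ==
  [6] u=1 | in {0,1,2,3,4} | out {0,1,2,3,4} | ==
  [7] u=2 | in {0,1,2,3,4} | out {0,1,4} | prev {4} | push {1,3}
  [8] u=1 | in {0,1,2,3,4} | out {0,1,2,3,4} | ==
  [9] u=3 | in {0,1,2,3,4} | out {0,1,2,3,4} | ==

Converged values:
  [0] {0,1,2,3,4}
  [1] {0,1,2,3,4}
  [2] {0,1,4}
  [3] {0,1,2,3,4}

9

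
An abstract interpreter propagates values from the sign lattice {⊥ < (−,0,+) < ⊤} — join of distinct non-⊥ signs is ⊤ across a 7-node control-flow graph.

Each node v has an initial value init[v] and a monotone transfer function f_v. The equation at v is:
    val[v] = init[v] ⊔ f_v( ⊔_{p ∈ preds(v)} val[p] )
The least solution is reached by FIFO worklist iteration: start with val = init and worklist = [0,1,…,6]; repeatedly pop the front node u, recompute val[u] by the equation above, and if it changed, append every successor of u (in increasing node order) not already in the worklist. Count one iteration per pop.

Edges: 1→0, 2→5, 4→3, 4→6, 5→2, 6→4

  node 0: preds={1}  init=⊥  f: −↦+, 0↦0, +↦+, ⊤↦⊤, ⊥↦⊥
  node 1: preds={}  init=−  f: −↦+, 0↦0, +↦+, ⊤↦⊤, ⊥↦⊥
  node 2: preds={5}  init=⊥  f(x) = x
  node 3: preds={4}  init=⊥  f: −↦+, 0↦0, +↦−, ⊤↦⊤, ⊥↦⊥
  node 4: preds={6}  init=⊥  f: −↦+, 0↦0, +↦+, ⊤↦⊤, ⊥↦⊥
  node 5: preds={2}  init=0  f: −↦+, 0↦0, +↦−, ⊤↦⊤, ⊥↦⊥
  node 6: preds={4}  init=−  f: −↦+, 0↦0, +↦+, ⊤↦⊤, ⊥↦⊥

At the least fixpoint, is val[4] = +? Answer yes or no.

no

Trace (11 dequeues):
  [1] u=0 | in − | out + | prev ⊥ | push {}
  [2] u=1 | in ⊥ | out − | ==
  [3] u=2 | in 0 | out 0 | prev ⊥ | push {}
  [4] u=3 | in ⊥ | out ⊥ | ==
  [5] u=4 | in − | out + | prev ⊥ | push {3}
  [6] u=5 | in 0 | out 0 | ==
  [7] u=6 | in + | out ⊤ | prev − | push {4}
  [8] u=3 | in + | out − | prev ⊥ | push {}
  [9] u=4 | in ⊤ | out ⊤ | prev + | push {3,6}
  [10] u=3 | in ⊤ | out ⊤ | prev − | push {}
  [11] u=6 | in ⊤ | out ⊤ | ==

Converged values:
  [0] +
  [1] −
  [2] 0
  [3] ⊤
  [4] ⊤
  [5] 0
  [6] ⊤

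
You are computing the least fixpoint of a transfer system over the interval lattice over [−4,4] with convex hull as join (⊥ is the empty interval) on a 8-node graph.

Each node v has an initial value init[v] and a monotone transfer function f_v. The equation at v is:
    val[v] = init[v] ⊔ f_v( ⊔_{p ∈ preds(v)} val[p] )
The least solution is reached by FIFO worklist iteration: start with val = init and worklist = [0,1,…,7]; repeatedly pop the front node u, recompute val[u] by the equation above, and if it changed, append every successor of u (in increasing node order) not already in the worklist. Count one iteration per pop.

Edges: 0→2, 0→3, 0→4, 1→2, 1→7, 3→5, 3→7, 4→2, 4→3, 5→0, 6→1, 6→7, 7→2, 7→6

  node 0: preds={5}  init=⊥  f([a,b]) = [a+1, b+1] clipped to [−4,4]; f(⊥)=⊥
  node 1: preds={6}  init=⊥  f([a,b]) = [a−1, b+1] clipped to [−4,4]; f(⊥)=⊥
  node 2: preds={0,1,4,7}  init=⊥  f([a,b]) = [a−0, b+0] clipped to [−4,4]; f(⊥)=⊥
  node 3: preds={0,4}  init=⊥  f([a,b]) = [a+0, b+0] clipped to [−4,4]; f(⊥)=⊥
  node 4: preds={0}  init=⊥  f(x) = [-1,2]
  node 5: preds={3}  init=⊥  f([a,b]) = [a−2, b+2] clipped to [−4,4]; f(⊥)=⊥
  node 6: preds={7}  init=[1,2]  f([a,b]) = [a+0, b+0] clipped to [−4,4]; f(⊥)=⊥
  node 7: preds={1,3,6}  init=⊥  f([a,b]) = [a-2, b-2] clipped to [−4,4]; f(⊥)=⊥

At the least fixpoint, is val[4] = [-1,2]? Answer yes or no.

yes

Iteration log — 31 steps:
  step 1. node 0  ⊔preds=⊥  new=⊥  stable
  step 2. node 1  ⊔preds=[1,2]  new=[0,3]  old=⊥  +wl: 
  step 3. node 2  ⊔preds=[0,3]  new=[0,3]  old=⊥  +wl: 
  step 4. node 3  ⊔preds=⊥  new=⊥  stable
  step 5. node 4  ⊔preds=⊥  new=[-1,2]  old=⊥  +wl: 2,3
  step 6. node 5  ⊔preds=⊥  new=⊥  stable
  step 7. node 6  ⊔preds=⊥  new=[1,2]  stable
  step 8. node 7  ⊔preds=[0,3]  new=[-2,1]  old=⊥  +wl: 6
  step 9. node 2  ⊔preds=[-2,3]  new=[-2,3]  old=[0,3]  +wl: 
  step 10. node 3  ⊔preds=[-1,2]  new=[-1,2]  old=⊥  +wl: 5,7
  step 11. node 6  ⊔preds=[-2,1]  new=[-2,2]  old=[1,2]  +wl: 1
  step 12. node 5  ⊔preds=[-1,2]  new=[-3,4]  old=⊥  +wl: 0
  step 13. node 7  ⊔preds=[-2,3]  new=[-4,1]  old=[-2,1]  +wl: 2,6
  step 14. node 1  ⊔preds=[-2,2]  new=[-3,3]  old=[0,3]  +wl: 7
  step 15. node 0  ⊔preds=[-3,4]  new=[-2,4]  old=⊥  +wl: 3,4
  step 16. node 2  ⊔preds=[-4,4]  new=[-4,4]  old=[-2,3]  +wl: 
  step 17. node 6  ⊔preds=[-4,1]  new=[-4,2]  old=[-2,2]  +wl: 1
  step 18. node 7  ⊔preds=[-4,3]  new=[-4,1]  stable
  step 19. node 3  ⊔preds=[-2,4]  new=[-2,4]  old=[-1,2]  +wl: 5,7
  step 20. node 4  ⊔preds=[-2,4]  new=[-1,2]  stable
  step 21. node 1  ⊔preds=[-4,2]  new=[-4,3]  old=[-3,3]  +wl: 2
  step 22. node 5  ⊔preds=[-2,4]  new=[-4,4]  old=[-3,4]  +wl: 0
  step 23. node 7  ⊔preds=[-4,4]  new=[-4,2]  old=[-4,1]  +wl: 6
  step 24. node 2  ⊔preds=[-4,4]  new=[-4,4]  stable
  step 25. node 0  ⊔preds=[-4,4]  new=[-3,4]  old=[-2,4]  +wl: 2,3,4
  step 26. node 6  ⊔preds=[-4,2]  new=[-4,2]  stable
  step 27. node 2  ⊔preds=[-4,4]  new=[-4,4]  stable
  step 28. node 3  ⊔preds=[-3,4]  new=[-3,4]  old=[-2,4]  +wl: 5,7
  step 29. node 4  ⊔preds=[-3,4]  new=[-1,2]  stable
  step 30. node 5  ⊔preds=[-3,4]  new=[-4,4]  stable
  step 31. node 7  ⊔preds=[-4,4]  new=[-4,2]  stable

Least fixpoint reached:
  node 0: [-3,4]
  node 1: [-4,3]
  node 2: [-4,4]
  node 3: [-3,4]
  node 4: [-1,2]
  node 5: [-4,4]
  node 6: [-4,2]
  node 7: [-4,2]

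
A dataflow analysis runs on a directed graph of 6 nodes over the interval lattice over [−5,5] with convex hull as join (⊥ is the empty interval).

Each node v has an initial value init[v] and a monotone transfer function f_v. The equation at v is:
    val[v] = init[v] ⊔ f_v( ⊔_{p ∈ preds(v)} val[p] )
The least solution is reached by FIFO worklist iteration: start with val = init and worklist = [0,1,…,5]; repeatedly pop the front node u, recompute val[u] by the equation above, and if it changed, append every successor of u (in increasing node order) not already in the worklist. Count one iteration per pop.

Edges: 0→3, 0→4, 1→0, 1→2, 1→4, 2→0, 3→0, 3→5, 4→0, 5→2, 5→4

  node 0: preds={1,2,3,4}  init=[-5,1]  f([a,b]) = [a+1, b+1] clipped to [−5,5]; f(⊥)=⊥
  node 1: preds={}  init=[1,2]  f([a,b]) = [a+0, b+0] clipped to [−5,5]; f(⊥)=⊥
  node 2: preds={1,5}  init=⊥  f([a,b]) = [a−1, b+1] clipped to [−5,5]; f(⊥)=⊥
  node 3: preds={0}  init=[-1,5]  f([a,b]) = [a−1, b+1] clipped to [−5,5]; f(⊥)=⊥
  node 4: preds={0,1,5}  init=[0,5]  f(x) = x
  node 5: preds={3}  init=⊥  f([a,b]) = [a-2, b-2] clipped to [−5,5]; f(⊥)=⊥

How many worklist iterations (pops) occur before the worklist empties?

Trace (10 dequeues):
  [1] u=0 | in [-1,5] | out [-5,5] | prev [-5,1] | push {}
  [2] u=1 | in ⊥ | out [1,2] | ==
  [3] u=2 | in [1,2] | out [0,3] | prev ⊥ | push {0}
  [4] u=3 | in [-5,5] | out [-5,5] | prev [-1,5] | push {}
  [5] u=4 | in [-5,5] | out [-5,5] | prev [0,5] | push {}
  [6] u=5 | in [-5,5] | out [-5,3] | prev ⊥ | push {2,4}
  [7] u=0 | in [-5,5] | out [-5,5] | ==
  [8] u=2 | in [-5,3] | out [-5,4] | prev [0,3] | push {0}
  [9] u=4 | in [-5,5] | out [-5,5] | ==
  [10] u=0 | in [-5,5] | out [-5,5] | ==

Converged values:
  [0] [-5,5]
  [1] [1,2]
  [2] [-5,4]
  [3] [-5,5]
  [4] [-5,5]
  [5] [-5,3]

10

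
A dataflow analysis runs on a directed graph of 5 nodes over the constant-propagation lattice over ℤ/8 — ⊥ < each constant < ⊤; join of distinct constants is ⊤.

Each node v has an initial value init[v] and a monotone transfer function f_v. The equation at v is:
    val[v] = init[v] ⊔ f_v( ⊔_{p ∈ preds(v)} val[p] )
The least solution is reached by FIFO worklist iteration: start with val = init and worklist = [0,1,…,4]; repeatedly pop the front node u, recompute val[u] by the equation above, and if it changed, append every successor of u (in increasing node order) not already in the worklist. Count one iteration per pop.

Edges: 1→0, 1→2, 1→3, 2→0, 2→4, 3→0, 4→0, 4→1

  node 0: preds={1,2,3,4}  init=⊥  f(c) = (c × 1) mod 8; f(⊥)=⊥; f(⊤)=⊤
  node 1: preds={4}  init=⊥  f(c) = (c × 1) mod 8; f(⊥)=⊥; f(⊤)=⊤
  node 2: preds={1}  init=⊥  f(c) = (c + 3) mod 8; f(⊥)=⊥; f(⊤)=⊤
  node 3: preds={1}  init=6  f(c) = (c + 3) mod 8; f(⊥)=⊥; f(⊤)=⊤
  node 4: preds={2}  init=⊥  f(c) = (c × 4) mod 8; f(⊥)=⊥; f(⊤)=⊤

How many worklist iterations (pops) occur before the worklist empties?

Trace (5 dequeues):
  [1] u=0 | in 6 | out 6 | prev ⊥ | push {}
  [2] u=1 | in ⊥ | out ⊥ | ==
  [3] u=2 | in ⊥ | out ⊥ | ==
  [4] u=3 | in ⊥ | out 6 | ==
  [5] u=4 | in ⊥ | out ⊥ | ==

Converged values:
  [0] 6
  [1] ⊥
  [2] ⊥
  [3] 6
  [4] ⊥

5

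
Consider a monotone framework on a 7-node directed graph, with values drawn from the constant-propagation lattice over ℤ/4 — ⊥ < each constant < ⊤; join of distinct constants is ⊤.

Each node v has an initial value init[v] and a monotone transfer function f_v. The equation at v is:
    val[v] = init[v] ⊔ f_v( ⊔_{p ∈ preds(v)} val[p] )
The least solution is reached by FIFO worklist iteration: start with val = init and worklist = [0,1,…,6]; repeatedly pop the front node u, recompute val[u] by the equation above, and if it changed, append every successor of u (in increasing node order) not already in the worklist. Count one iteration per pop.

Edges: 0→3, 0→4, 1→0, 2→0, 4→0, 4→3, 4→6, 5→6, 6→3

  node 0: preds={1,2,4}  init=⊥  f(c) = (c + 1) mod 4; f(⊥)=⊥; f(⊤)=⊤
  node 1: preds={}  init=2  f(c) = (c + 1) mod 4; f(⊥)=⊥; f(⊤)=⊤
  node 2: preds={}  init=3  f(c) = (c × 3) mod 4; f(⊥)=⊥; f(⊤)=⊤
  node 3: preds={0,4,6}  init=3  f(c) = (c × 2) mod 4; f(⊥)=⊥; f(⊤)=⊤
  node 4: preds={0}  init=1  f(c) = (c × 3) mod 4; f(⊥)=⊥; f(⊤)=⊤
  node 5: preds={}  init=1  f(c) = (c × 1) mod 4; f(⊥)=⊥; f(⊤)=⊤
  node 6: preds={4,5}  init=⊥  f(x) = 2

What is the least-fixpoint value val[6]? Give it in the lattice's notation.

Worklist (9 pops):
  #1 pop 0: in=⊤ → ⊤ (was ⊥); enqueue []
  #2 pop 1: in=⊥ → 2 (no change)
  #3 pop 2: in=⊥ → 3 (no change)
  #4 pop 3: in=⊤ → ⊤ (was 3); enqueue []
  #5 pop 4: in=⊤ → ⊤ (was 1); enqueue [0,3]
  #6 pop 5: in=⊥ → 1 (no change)
  #7 pop 6: in=⊤ → 2 (was ⊥); enqueue []
  #8 pop 0: in=⊤ → ⊤ (no change)
  #9 pop 3: in=⊤ → ⊤ (no change)

Fixpoint:
  val[0] = ⊤
  val[1] = 2
  val[2] = 3
  val[3] = ⊤
  val[4] = ⊤
  val[5] = 1
  val[6] = 2

2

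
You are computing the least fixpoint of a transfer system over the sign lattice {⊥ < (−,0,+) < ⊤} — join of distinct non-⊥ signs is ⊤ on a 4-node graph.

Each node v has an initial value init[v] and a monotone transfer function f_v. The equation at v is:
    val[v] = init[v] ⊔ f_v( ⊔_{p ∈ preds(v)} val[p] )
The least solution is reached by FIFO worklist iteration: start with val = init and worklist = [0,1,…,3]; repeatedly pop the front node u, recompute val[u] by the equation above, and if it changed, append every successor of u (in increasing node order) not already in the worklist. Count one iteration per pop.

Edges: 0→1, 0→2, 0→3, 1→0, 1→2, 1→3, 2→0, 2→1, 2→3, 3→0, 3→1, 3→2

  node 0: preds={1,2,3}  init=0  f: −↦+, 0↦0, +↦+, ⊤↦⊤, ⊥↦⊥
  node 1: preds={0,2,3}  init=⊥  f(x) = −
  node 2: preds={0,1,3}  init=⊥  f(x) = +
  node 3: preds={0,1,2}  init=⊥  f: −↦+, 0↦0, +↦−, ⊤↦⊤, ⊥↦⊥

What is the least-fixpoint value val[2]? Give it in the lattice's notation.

+

Worklist (8 pops):
  #1 pop 0: in=⊥ → 0 (no change)
  #2 pop 1: in=0 → − (was ⊥); enqueue [0]
  #3 pop 2: in=⊤ → + (was ⊥); enqueue [1]
  #4 pop 3: in=⊤ → ⊤ (was ⊥); enqueue [2]
  #5 pop 0: in=⊤ → ⊤ (was 0); enqueue [3]
  #6 pop 1: in=⊤ → − (no change)
  #7 pop 2: in=⊤ → + (no change)
  #8 pop 3: in=⊤ → ⊤ (no change)

Fixpoint:
  val[0] = ⊤
  val[1] = −
  val[2] = +
  val[3] = ⊤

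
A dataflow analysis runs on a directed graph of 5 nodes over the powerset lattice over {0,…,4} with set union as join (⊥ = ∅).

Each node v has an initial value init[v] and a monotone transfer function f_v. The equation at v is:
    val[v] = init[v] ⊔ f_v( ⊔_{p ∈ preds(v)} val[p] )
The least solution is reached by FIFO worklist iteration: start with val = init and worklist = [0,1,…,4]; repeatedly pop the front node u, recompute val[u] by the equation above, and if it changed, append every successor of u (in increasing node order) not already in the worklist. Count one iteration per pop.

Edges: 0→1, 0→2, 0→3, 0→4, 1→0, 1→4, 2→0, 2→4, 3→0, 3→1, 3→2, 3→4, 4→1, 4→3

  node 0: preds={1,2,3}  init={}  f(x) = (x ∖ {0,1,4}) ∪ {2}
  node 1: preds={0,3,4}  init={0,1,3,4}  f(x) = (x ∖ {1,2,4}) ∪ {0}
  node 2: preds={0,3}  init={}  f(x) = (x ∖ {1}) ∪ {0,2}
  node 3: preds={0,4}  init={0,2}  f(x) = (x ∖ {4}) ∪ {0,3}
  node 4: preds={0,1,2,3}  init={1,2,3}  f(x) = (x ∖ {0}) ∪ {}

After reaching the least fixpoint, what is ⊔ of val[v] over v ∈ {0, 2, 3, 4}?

Trace (9 dequeues):
  [1] u=0 | in {0,1,2,3,4} | out {2,3} | prev {} | push {}
  [2] u=1 | in {0,1,2,3} | out {0,1,3,4} | ==
  [3] u=2 | in {0,2,3} | out {0,2,3} | prev {} | push {0}
  [4] u=3 | in {1,2,3} | out {0,1,2,3} | prev {0,2} | push {1,2}
  [5] u=4 | in {0,1,2,3,4} | out {1,2,3,4} | prev {1,2,3} | push {3}
  [6] u=0 | in {0,1,2,3,4} | out {2,3} | ==
  [7] u=1 | in {0,1,2,3,4} | out {0,1,3,4} | ==
  [8] u=2 | in {0,1,2,3} | out {0,2,3} | ==
  [9] u=3 | in {1,2,3,4} | out {0,1,2,3} | ==

Converged values:
  [0] {2,3}
  [1] {0,1,3,4}
  [2] {0,2,3}
  [3] {0,1,2,3}
  [4] {1,2,3,4}

{0,1,2,3,4}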